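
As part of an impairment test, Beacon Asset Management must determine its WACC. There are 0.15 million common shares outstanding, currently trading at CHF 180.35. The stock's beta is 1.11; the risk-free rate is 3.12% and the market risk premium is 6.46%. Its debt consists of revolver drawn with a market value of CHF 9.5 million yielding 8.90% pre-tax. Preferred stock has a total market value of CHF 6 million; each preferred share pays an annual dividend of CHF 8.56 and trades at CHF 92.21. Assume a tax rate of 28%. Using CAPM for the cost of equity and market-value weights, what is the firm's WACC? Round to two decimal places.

9.28%

Cost of equity via CAPM: Re = 3.12% + 1.11 × 6.46% = 10.2906%.
Cost of preferred: Rp = 8.56 / 92.21 = 9.2832%.
Market value of equity E = 180.35 × 0.15m = 27.0525m.
Total capital V = 27.0525 + 6 + 9.5 = 42.5525.
Equity: weight = 27.0525/42.5525 = 0.6357; cost = 10.2906%.
Preferred: weight = 6/42.5525 = 0.1410; cost = 9.2832%.
Revolver drawn: weight = 9.5/42.5525 = 0.2233; after-tax cost = 8.9% × (1 − 28%) = 6.4080%.
WACC = 0.6357 × 10.2906% + 0.1410 × 9.2832% + 0.2233 × 6.4080% = 9.2817%.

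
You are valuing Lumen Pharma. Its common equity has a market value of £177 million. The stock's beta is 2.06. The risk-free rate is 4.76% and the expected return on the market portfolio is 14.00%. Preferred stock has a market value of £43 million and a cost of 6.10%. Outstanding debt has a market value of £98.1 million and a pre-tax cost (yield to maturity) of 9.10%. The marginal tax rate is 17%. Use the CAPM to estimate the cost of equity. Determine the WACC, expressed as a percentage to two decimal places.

Market risk premium = 14.0% − 4.76% = 9.24%.
Cost of equity via CAPM: Re = 4.76% + 2.06 × 9.24% = 23.7944%.
Total capital V = 177 + 43 + 98.1 = 318.1.
Equity: weight = 177/318.1 = 0.5564; cost = 23.7944%.
Preferred: weight = 43/318.1 = 0.1352; cost = 6.1%.
Debt: weight = 98.1/318.1 = 0.3084; after-tax cost = 9.1% × (1 − 17%) = 7.5530%.
WACC = 0.5564 × 23.7944% + 0.1352 × 6.1000% + 0.3084 × 7.5530% = 16.3938%.

16.39%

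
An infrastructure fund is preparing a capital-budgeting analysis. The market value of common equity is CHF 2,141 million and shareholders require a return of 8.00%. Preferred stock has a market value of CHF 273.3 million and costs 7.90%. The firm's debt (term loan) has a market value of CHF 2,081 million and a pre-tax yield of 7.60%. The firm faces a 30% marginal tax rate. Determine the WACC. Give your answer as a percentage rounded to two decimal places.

Total capital V = 2141 + 273.3 + 2081 = 4495.3.
Equity: weight = 2141/4495.3 = 0.4763; cost = 8%.
Preferred: weight = 273.3/4495.3 = 0.0608; cost = 7.9%.
Term loan: weight = 2081/4495.3 = 0.4629; after-tax cost = 7.6% × (1 − 30%) = 5.3200%.
WACC = 0.4763 × 8.0000% + 0.0608 × 7.9000% + 0.4629 × 5.3200% = 6.7533%.

6.75%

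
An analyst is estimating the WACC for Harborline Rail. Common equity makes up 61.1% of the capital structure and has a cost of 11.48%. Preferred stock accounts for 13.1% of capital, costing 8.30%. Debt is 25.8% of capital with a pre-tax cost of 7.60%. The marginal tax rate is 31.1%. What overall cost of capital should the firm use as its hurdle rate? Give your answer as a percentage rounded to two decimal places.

After-tax cost of debt = 7.6% × (1 − 31.1%) = 5.2364%.
WACC = 0.611 × 11.4800% + 0.131 × 8.3000% + 0.258 × 5.2364% = 9.4526%.

9.45%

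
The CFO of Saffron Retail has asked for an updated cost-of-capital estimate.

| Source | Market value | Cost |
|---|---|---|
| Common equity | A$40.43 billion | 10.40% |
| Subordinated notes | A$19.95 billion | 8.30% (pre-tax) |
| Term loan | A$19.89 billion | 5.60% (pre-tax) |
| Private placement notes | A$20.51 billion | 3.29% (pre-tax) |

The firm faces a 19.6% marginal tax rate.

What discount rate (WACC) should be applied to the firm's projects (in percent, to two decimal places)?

Total capital V = 40.43 + 19.95 + 19.89 + 20.51 = 100.78.
Equity: weight = 40.43/100.78 = 0.4012; cost = 10.4%.
Subordinated notes: weight = 19.95/100.78 = 0.1980; after-tax cost = 8.3% × (1 − 19.6%) = 6.6732%.
Term loan: weight = 19.89/100.78 = 0.1974; after-tax cost = 5.6% × (1 − 19.6%) = 4.5024%.
Private placement notes: weight = 20.51/100.78 = 0.2035; after-tax cost = 3.29% × (1 − 19.6%) = 2.6452%.
WACC = 0.4012 × 10.4000% + 0.1980 × 6.6732% + 0.1974 × 4.5024% + 0.2035 × 2.6452% = 6.9201%.

6.92%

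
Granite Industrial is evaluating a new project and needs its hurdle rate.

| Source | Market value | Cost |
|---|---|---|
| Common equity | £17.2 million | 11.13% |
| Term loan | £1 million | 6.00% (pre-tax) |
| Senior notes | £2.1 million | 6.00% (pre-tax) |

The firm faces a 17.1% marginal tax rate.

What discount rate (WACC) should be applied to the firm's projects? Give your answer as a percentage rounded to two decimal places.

10.19%

Total capital V = 17.2 + 1 + 2.1 = 20.3.
Equity: weight = 17.2/20.3 = 0.8473; cost = 11.13%.
Term loan: weight = 1/20.3 = 0.0493; after-tax cost = 6% × (1 − 17.1%) = 4.9740%.
Senior notes: weight = 2.1/20.3 = 0.1034; after-tax cost = 6% × (1 − 17.1%) = 4.9740%.
WACC = 0.8473 × 11.1300% + 0.0493 × 4.9740% + 0.1034 × 4.9740% = 10.1899%.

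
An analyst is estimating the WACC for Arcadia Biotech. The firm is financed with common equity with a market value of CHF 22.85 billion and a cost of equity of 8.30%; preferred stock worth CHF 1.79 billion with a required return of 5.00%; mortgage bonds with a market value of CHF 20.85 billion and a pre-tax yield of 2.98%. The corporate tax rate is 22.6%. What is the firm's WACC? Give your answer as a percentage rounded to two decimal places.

Total capital V = 22.85 + 1.79 + 20.85 = 45.49.
Equity: weight = 22.85/45.49 = 0.5023; cost = 8.3%.
Preferred: weight = 1.79/45.49 = 0.0393; cost = 5%.
Mortgage bonds: weight = 20.85/45.49 = 0.4583; after-tax cost = 2.98% × (1 − 22.6%) = 2.3065%.
WACC = 0.5023 × 8.3000% + 0.0393 × 5.0000% + 0.4583 × 2.3065% = 5.4231%.

5.42%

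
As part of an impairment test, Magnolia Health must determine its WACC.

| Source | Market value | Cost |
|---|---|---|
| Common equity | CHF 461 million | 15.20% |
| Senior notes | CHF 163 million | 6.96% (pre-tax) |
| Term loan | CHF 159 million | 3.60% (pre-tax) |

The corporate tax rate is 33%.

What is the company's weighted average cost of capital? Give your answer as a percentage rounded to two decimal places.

Total capital V = 461 + 163 + 159 = 783.
Equity: weight = 461/783 = 0.5888; cost = 15.2%.
Senior notes: weight = 163/783 = 0.2082; after-tax cost = 6.96% × (1 − 33%) = 4.6632%.
Term loan: weight = 159/783 = 0.2031; after-tax cost = 3.6% × (1 − 33%) = 2.4120%.
WACC = 0.5888 × 15.2000% + 0.2082 × 4.6632% + 0.2031 × 2.4120% = 10.4097%.

10.41%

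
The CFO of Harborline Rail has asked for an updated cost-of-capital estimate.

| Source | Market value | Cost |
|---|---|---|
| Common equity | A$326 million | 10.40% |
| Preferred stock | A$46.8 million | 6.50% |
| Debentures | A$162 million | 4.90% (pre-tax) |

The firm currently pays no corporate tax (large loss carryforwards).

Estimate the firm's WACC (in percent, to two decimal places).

8.39%

Total capital V = 326 + 46.8 + 162 = 534.8.
Equity: weight = 326/534.8 = 0.6096; cost = 10.4%.
Preferred: weight = 46.8/534.8 = 0.0875; cost = 6.5%.
Debentures: weight = 162/534.8 = 0.3029; after-tax cost = 4.9% × (1 − 0%) = 4.9000%.
WACC = 0.6096 × 10.4000% + 0.0875 × 6.5000% + 0.3029 × 4.9000% = 8.3927%.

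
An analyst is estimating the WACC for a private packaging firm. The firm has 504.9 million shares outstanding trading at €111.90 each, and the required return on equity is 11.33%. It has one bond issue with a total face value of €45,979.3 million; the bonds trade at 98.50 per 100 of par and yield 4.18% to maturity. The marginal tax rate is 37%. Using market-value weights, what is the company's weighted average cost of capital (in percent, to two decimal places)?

Market value of equity E = 111.9 × 504.9m = 56498.31m. Market value of debt D = 45979.3m × 98.5/100 = 45289.6105m.
Total capital V = 56498.31 + 45289.6105 = 101787.9205.
Equity: weight = 56498.31/101787.9205 = 0.5551; cost = 11.33%.
Bonds outstanding: weight = 45289.6105/101787.9205 = 0.4449; after-tax cost = 4.18% × (1 − 37%) = 2.6334%.
WACC = 0.5551 × 11.3300% + 0.4449 × 2.6334% = 7.4605%.

7.46%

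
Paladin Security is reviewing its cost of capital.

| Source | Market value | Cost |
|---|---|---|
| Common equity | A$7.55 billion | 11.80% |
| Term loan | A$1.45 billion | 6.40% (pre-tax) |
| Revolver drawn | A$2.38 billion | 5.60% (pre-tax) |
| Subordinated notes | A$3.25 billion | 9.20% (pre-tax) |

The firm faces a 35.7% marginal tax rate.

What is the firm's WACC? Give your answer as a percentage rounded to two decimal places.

8.40%

Total capital V = 7.55 + 1.45 + 2.38 + 3.25 = 14.63.
Equity: weight = 7.55/14.63 = 0.5161; cost = 11.8%.
Term loan: weight = 1.45/14.63 = 0.0991; after-tax cost = 6.4% × (1 − 35.7%) = 4.1152%.
Revolver drawn: weight = 2.38/14.63 = 0.1627; after-tax cost = 5.6% × (1 − 35.7%) = 3.6008%.
Subordinated notes: weight = 3.25/14.63 = 0.2221; after-tax cost = 9.2% × (1 − 35.7%) = 5.9156%.
WACC = 0.5161 × 11.8000% + 0.0991 × 4.1152% + 0.1627 × 3.6008% + 0.2221 × 5.9156% = 8.3973%.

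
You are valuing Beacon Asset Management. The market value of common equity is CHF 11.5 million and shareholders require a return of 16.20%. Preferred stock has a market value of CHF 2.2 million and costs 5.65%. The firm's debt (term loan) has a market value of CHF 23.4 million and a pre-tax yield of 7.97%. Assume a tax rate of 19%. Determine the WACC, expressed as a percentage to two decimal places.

9.43%

Total capital V = 11.5 + 2.2 + 23.4 = 37.1.
Equity: weight = 11.5/37.1 = 0.3100; cost = 16.2%.
Preferred: weight = 2.2/37.1 = 0.0593; cost = 5.65%.
Term loan: weight = 23.4/37.1 = 0.6307; after-tax cost = 7.97% × (1 − 19%) = 6.4557%.
WACC = 0.3100 × 16.2000% + 0.0593 × 5.6500% + 0.6307 × 6.4557% = 9.4284%.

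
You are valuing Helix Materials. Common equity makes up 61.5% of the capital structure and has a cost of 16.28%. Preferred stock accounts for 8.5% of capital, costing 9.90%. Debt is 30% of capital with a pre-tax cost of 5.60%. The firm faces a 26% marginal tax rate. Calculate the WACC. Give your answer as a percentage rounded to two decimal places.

After-tax cost of debt = 5.6% × (1 − 26%) = 4.1440%.
WACC = 0.615 × 16.2800% + 0.085 × 9.9000% + 0.300 × 4.1440% = 12.0969%.

12.10%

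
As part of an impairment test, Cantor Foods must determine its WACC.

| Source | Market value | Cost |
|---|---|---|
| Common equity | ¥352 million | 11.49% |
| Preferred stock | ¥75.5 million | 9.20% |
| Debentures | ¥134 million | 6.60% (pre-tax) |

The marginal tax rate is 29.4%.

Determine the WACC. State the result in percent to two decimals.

9.55%

Total capital V = 352 + 75.5 + 134 = 561.5.
Equity: weight = 352/561.5 = 0.6269; cost = 11.49%.
Preferred: weight = 75.5/561.5 = 0.1345; cost = 9.2%.
Debentures: weight = 134/561.5 = 0.2386; after-tax cost = 6.6% × (1 − 29.4%) = 4.6596%.
WACC = 0.6269 × 11.4900% + 0.1345 × 9.2000% + 0.2386 × 4.6596% = 9.5520%.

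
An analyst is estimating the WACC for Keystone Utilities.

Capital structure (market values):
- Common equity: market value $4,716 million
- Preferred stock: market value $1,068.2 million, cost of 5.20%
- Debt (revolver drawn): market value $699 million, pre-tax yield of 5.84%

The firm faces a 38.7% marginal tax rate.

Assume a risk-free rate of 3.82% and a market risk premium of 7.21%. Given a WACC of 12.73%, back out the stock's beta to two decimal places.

1.66

Total capital V = 4716 + 1068.2 + 699 = 6483.2.
Equity weight = 4716/6483.2 = 0.7274.
Preferred weight = 1068.2/6483.2 = 0.1648.
Revolver drawn weight = 699/6483.2 = 0.1078.
Debt contribution = 0.1078 × 5.84% × (1 − 38.7%) = 0.3860%.
Preferred contribution = 0.1648 × 5.2% = 0.8568%.
Required equity contribution = 12.73% − 1.2428% = 11.4872%  ⇒  Re = 15.7918%.
CAPM: 15.7918% = 3.82% + β × 7.21%  ⇒  β = 1.6604.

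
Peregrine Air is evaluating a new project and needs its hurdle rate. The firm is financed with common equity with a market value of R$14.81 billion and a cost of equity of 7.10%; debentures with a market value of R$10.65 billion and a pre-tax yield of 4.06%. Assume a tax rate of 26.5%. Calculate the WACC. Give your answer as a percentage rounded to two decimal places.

5.38%

Total capital V = 14.81 + 10.65 = 25.46.
Equity: weight = 14.81/25.46 = 0.5817; cost = 7.1%.
Debentures: weight = 10.65/25.46 = 0.4183; after-tax cost = 4.06% × (1 − 26.5%) = 2.9841%.
WACC = 0.5817 × 7.1000% + 0.4183 × 2.9841% = 5.3783%.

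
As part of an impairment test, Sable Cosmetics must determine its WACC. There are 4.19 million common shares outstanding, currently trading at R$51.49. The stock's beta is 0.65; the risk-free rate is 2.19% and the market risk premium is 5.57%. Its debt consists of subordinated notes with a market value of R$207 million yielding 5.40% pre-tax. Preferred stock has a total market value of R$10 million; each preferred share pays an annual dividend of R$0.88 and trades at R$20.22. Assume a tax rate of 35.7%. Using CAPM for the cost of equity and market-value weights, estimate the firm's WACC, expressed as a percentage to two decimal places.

4.66%

Cost of equity via CAPM: Re = 2.19% + 0.65 × 5.57% = 5.8105%.
Cost of preferred: Rp = 0.88 / 20.22 = 4.3521%.
Market value of equity E = 51.49 × 4.19m = 215.7431m.
Total capital V = 215.7431 + 10 + 207 = 432.7431.
Equity: weight = 215.7431/432.7431 = 0.4985; cost = 5.8105%.
Preferred: weight = 10/432.7431 = 0.0231; cost = 4.3521%.
Subordinated notes: weight = 207/432.7431 = 0.4783; after-tax cost = 5.4% × (1 − 35.7%) = 3.4722%.
WACC = 0.4985 × 5.8105% + 0.0231 × 4.3521% + 0.4783 × 3.4722% = 4.6583%.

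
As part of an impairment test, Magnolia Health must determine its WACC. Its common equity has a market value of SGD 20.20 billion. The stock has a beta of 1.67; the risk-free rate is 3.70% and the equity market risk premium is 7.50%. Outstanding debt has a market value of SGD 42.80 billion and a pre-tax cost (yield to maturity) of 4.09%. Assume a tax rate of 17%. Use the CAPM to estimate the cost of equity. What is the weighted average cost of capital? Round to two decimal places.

7.51%

Cost of equity via CAPM: Re = 3.7% + 1.67 × 7.5% = 16.2250%.
Total capital V = 20.2 + 42.8 = 63.
Equity: weight = 20.2/63 = 0.3206; cost = 16.225%.
Debt: weight = 42.8/63 = 0.6794; after-tax cost = 4.09% × (1 − 17%) = 3.3947%.
WACC = 0.3206 × 16.2250% + 0.6794 × 3.3947% = 7.5085%.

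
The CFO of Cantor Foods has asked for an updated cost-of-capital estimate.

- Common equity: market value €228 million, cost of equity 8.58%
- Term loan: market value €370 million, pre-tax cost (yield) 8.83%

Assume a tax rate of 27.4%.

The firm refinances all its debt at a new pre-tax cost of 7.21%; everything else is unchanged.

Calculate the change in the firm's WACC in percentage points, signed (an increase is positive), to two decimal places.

Current WACC:
Total capital V = 228 + 370 = 598.
Equity: weight = 228/598 = 0.3813; cost = 8.58%.
Term loan: weight = 370/598 = 0.6187; after-tax cost = 8.83% × (1 − 27.4%) = 6.4106%.
WACC = 0.3813 × 8.5800% + 0.6187 × 6.4106% = 7.2377%.
After the change:
Total capital V = 228 + 370 = 598.
Equity: weight = 228/598 = 0.3813; cost = 8.58%.
Term loan: weight = 370/598 = 0.6187; after-tax cost = 7.21% × (1 − 27.4%) = 5.2345%.
WACC = 0.3813 × 8.5800% + 0.6187 × 5.2345% = 6.5100%.
Change in WACC = 6.5100% − 7.2377% = -0.7277 pp.

-0.73 pp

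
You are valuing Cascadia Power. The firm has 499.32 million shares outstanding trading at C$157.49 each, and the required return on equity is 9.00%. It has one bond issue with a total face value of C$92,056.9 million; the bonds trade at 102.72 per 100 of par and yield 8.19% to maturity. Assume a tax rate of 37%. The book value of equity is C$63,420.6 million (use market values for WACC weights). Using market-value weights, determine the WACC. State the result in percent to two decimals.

Market value of equity E = 157.49 × 499.32m = 78637.9068m. Market value of debt D = 92056.9m × 102.72/100 = 94560.84768m.
Total capital V = 78637.9068 + 94560.84768 = 173198.75448.
Equity: weight = 78637.9068/173198.75448 = 0.4540; cost = 9%.
Bonds outstanding: weight = 94560.84768/173198.75448 = 0.5460; after-tax cost = 8.19% × (1 − 37%) = 5.1597%.
WACC = 0.4540 × 9.0000% + 0.5460 × 5.1597% = 6.9033%.

6.90%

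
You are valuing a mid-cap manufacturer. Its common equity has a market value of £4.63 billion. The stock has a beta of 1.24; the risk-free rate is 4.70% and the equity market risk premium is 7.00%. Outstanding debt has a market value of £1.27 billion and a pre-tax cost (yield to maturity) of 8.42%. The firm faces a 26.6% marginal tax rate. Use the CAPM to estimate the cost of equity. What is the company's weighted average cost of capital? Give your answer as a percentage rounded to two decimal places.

11.83%

Cost of equity via CAPM: Re = 4.7% + 1.24 × 7.0% = 13.3800%.
Total capital V = 4.63 + 1.27 = 5.9.
Equity: weight = 4.63/5.9 = 0.7847; cost = 13.38%.
Debt: weight = 1.27/5.9 = 0.2153; after-tax cost = 8.42% × (1 − 26.6%) = 6.1803%.
WACC = 0.7847 × 13.3800% + 0.2153 × 6.1803% = 11.8302%.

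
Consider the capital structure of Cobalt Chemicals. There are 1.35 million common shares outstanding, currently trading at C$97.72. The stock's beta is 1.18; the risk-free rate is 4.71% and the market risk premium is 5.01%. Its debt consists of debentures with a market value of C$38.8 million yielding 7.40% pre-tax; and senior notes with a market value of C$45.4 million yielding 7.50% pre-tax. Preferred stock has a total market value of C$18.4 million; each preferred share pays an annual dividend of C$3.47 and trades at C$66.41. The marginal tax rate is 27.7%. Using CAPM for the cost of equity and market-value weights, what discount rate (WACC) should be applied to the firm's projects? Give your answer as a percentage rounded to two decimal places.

8.32%

Cost of equity via CAPM: Re = 4.71% + 1.18 × 5.01% = 10.6218%.
Cost of preferred: Rp = 3.47 / 66.41 = 5.2251%.
Market value of equity E = 97.72 × 1.35m = 131.922m.
Total capital V = 131.922 + 18.4 + 38.8 + 45.4 = 234.522.
Equity: weight = 131.922/234.522 = 0.5625; cost = 10.6218%.
Preferred: weight = 18.4/234.522 = 0.0785; cost = 5.2251%.
Debentures: weight = 38.8/234.522 = 0.1654; after-tax cost = 7.4% × (1 − 27.7%) = 5.3502%.
Senior notes: weight = 45.4/234.522 = 0.1936; after-tax cost = 7.5% × (1 − 27.7%) = 5.4225%.
WACC = 0.5625 × 10.6218% + 0.0785 × 5.2251% + 0.1654 × 5.3502% + 0.1936 × 5.4225% = 8.3197%.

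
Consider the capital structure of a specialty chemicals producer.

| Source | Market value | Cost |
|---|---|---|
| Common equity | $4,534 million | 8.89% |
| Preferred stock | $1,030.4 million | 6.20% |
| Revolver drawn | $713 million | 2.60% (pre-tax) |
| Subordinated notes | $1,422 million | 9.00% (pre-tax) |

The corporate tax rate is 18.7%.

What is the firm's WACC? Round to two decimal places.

7.61%

Total capital V = 4534 + 1030.4 + 713 + 1422 = 7699.4.
Equity: weight = 4534/7699.4 = 0.5889; cost = 8.89%.
Preferred: weight = 1030.4/7699.4 = 0.1338; cost = 6.2%.
Revolver drawn: weight = 713/7699.4 = 0.0926; after-tax cost = 2.6% × (1 − 18.7%) = 2.1138%.
Subordinated notes: weight = 1422/7699.4 = 0.1847; after-tax cost = 9% × (1 − 18.7%) = 7.3170%.
WACC = 0.5889 × 8.8900% + 0.1338 × 6.2000% + 0.0926 × 2.1138% + 0.1847 × 7.3170% = 7.6120%.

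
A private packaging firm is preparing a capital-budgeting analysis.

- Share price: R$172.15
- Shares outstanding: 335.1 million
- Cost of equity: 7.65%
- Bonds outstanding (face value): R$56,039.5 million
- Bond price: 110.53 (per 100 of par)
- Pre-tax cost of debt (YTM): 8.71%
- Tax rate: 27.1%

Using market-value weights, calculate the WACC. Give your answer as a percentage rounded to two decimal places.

Market value of equity E = 172.15 × 335.1m = 57687.465m. Market value of debt D = 56039.5m × 110.53/100 = 61940.45935m.
Total capital V = 57687.465 + 61940.45935 = 119627.92435.
Equity: weight = 57687.465/119627.92435 = 0.4822; cost = 7.65%.
Bonds outstanding: weight = 61940.45935/119627.92435 = 0.5178; after-tax cost = 8.71% × (1 − 27.1%) = 6.3496%.
WACC = 0.4822 × 7.6500% + 0.5178 × 6.3496% = 6.9767%.

6.98%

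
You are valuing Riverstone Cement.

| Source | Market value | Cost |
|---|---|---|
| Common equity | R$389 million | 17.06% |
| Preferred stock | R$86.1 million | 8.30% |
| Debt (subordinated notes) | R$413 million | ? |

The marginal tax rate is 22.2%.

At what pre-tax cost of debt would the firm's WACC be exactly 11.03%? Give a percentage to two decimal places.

7.61%

Total capital V = 389 + 86.1 + 413 = 888.1.
Equity weight = 389/888.1 = 0.4380.
Preferred weight = 86.1/888.1 = 0.0969.
Subordinated notes weight = 413/888.1 = 0.4650.
Equity contribution = 0.4380 × 17.06% = 7.4725%.
Preferred contribution = 0.0969 × 8.3% = 0.8047%.
Remaining for debt = 11.03% − 8.2772% = 2.7528%.
Rd × (1 − 22.2%) × 0.4650 = 2.7528%  ⇒  Rd = 7.6087%.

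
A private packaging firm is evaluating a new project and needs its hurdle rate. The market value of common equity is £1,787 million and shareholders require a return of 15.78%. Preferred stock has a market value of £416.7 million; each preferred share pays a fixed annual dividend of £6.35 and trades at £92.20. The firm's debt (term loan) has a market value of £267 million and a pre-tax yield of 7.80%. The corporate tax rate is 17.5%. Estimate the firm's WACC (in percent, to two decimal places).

Cost of preferred: Rp = 6.35 / 92.2 = 6.8872%.
Total capital V = 1787 + 416.7 + 267 = 2470.7.
Equity: weight = 1787/2470.7 = 0.7233; cost = 15.78%.
Preferred: weight = 416.7/2470.7 = 0.1687; cost = 6.8872%.
Term loan: weight = 267/2470.7 = 0.1081; after-tax cost = 7.8% × (1 − 17.5%) = 6.4350%.
WACC = 0.7233 × 15.7800% + 0.1687 × 6.8872% + 0.1081 × 6.4350% = 13.2703%.

13.27%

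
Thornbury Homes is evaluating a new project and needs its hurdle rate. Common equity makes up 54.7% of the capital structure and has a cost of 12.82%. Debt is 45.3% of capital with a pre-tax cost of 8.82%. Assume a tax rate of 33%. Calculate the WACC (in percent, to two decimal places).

9.69%

After-tax cost of debt = 8.82% × (1 − 33%) = 5.9094%.
WACC = 0.547 × 12.8200% + 0.453 × 5.9094% = 9.6895%.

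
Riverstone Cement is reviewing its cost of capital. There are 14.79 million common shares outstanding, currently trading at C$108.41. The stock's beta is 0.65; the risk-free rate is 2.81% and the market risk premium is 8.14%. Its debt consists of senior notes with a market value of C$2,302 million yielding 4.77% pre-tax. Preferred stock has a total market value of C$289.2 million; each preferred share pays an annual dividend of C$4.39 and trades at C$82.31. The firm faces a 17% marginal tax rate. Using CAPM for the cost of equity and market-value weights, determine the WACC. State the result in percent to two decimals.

Cost of equity via CAPM: Re = 2.81% + 0.65 × 8.14% = 8.1010%.
Cost of preferred: Rp = 4.39 / 82.31 = 5.3335%.
Market value of equity E = 108.41 × 14.79m = 1603.3839m.
Total capital V = 1603.3839 + 289.2 + 2302 = 4194.5839.
Equity: weight = 1603.3839/4194.5839 = 0.3823; cost = 8.101%.
Preferred: weight = 289.2/4194.5839 = 0.0689; cost = 5.3335%.
Senior notes: weight = 2302/4194.5839 = 0.5488; after-tax cost = 4.77% × (1 − 17%) = 3.9591%.
WACC = 0.3823 × 8.1010% + 0.0689 × 5.3335% + 0.5488 × 3.9591% = 5.6371%.

5.64%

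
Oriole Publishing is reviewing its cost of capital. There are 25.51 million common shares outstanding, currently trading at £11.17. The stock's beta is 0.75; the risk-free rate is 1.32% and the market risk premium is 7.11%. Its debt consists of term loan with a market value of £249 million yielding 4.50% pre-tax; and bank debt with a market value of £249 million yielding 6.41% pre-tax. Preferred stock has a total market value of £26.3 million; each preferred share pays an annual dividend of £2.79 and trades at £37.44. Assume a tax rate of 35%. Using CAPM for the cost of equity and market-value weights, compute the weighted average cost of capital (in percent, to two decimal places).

Cost of equity via CAPM: Re = 1.32% + 0.75 × 7.11% = 6.6525%.
Cost of preferred: Rp = 2.79 / 37.44 = 7.4519%.
Market value of equity E = 11.17 × 25.51m = 284.9467m.
Total capital V = 284.9467 + 26.3 + 249 + 249 = 809.2467.
Equity: weight = 284.9467/809.2467 = 0.3521; cost = 6.6525%.
Preferred: weight = 26.3/809.2467 = 0.0325; cost = 7.4519%.
Term loan: weight = 249/809.2467 = 0.3077; after-tax cost = 4.5% × (1 − 35%) = 2.9250%.
Bank debt: weight = 249/809.2467 = 0.3077; after-tax cost = 6.41% × (1 − 35%) = 4.1665%.
WACC = 0.3521 × 6.6525% + 0.0325 × 7.4519% + 0.3077 × 2.9250% + 0.3077 × 4.1665% = 4.7666%.

4.77%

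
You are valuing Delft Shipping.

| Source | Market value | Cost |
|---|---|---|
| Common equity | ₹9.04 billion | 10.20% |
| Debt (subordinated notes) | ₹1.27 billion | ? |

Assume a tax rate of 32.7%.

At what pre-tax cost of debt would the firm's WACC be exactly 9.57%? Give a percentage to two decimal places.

Total capital V = 9.04 + 1.27 = 10.31.
Equity weight = 9.04/10.31 = 0.8768.
Subordinated notes weight = 1.27/10.31 = 0.1232.
Equity contribution = 0.8768 × 10.2% = 8.9435%.
Remaining for debt = 9.57% − 8.9435% = 0.6265%.
Rd × (1 − 32.7%) × 0.1232 = 0.6265%  ⇒  Rd = 7.5566%.

7.56%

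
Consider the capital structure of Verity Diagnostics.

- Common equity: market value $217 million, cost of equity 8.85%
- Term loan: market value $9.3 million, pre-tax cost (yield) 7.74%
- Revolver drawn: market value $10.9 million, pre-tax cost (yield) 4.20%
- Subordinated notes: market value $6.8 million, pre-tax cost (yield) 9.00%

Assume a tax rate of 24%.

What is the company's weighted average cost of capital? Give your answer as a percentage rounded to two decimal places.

8.43%

Total capital V = 217 + 9.3 + 10.9 + 6.8 = 244.
Equity: weight = 217/244 = 0.8893; cost = 8.85%.
Term loan: weight = 9.3/244 = 0.0381; after-tax cost = 7.74% × (1 − 24%) = 5.8824%.
Revolver drawn: weight = 10.9/244 = 0.0447; after-tax cost = 4.2% × (1 − 24%) = 3.1920%.
Subordinated notes: weight = 6.8/244 = 0.0279; after-tax cost = 9% × (1 − 24%) = 6.8400%.
WACC = 0.8893 × 8.8500% + 0.0381 × 5.8824% + 0.0447 × 3.1920% + 0.0279 × 6.8400% = 8.4281%.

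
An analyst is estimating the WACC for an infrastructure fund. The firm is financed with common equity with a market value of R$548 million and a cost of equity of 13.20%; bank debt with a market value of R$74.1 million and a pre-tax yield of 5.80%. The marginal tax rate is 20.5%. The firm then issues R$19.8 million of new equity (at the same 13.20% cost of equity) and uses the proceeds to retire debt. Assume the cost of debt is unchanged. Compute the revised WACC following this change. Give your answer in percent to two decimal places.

12.45%

After the change:
Total capital V = 567.8 + 54.3 = 622.1.
Equity: weight = 567.8/622.1 = 0.9127; cost = 13.2%.
Bank debt: weight = 54.3/622.1 = 0.0873; after-tax cost = 5.8% × (1 − 20.5%) = 4.6110%.
WACC = 0.9127 × 13.2000% + 0.0873 × 4.6110% = 12.4503%.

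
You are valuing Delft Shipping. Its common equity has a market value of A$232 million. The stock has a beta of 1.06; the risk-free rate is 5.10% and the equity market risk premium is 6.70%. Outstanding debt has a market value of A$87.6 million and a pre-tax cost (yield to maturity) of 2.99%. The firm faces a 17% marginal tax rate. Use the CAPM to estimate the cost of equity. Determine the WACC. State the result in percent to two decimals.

Cost of equity via CAPM: Re = 5.1% + 1.06 × 6.7% = 12.2020%.
Total capital V = 232 + 87.6 = 319.6.
Equity: weight = 232/319.6 = 0.7259; cost = 12.202%.
Debt: weight = 87.6/319.6 = 0.2741; after-tax cost = 2.99% × (1 − 17%) = 2.4817%.
WACC = 0.7259 × 12.2020% + 0.2741 × 2.4817% = 9.5377%.

9.54%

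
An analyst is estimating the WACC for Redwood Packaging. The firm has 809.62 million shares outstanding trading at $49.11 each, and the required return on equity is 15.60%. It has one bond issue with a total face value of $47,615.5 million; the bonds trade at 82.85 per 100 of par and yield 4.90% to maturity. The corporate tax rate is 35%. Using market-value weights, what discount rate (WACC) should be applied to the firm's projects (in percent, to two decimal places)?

Market value of equity E = 49.11 × 809.62m = 39760.4382m. Market value of debt D = 47615.5m × 82.85/100 = 39449.44175m.
Total capital V = 39760.4382 + 39449.44175 = 79209.87995.
Equity: weight = 39760.4382/79209.87995 = 0.5020; cost = 15.6%.
Bonds outstanding: weight = 39449.44175/79209.87995 = 0.4980; after-tax cost = 4.9% × (1 − 35%) = 3.1850%.
WACC = 0.5020 × 15.6000% + 0.4980 × 3.1850% = 9.4169%.

9.42%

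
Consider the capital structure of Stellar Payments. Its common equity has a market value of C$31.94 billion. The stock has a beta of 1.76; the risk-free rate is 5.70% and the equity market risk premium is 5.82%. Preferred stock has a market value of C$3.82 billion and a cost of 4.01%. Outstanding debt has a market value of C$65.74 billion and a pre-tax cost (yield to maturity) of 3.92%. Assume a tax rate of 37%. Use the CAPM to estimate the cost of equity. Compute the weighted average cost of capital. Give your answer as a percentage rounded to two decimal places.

Cost of equity via CAPM: Re = 5.7% + 1.76 × 5.82% = 15.9432%.
Total capital V = 31.94 + 3.82 + 65.74 = 101.5.
Equity: weight = 31.94/101.5 = 0.3147; cost = 15.9432%.
Preferred: weight = 3.82/101.5 = 0.0376; cost = 4.01%.
Debt: weight = 65.74/101.5 = 0.6477; after-tax cost = 3.92% × (1 − 37%) = 2.4696%.
WACC = 0.3147 × 15.9432% + 0.0376 × 4.0100% + 0.6477 × 2.4696% = 6.7674%.

6.77%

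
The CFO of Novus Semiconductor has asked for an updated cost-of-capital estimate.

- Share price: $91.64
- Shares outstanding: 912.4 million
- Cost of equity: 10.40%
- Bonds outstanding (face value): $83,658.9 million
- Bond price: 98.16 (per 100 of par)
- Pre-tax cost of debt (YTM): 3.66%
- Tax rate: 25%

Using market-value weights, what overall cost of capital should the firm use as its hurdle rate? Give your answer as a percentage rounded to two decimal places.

Market value of equity E = 91.64 × 912.4m = 83612.336m. Market value of debt D = 83658.9m × 98.16/100 = 82119.57624m.
Total capital V = 83612.336 + 82119.57624 = 165731.91224.
Equity: weight = 83612.336/165731.91224 = 0.5045; cost = 10.4%.
Bonds outstanding: weight = 82119.57624/165731.91224 = 0.4955; after-tax cost = 3.66% × (1 − 25%) = 2.7450%.
WACC = 0.5045 × 10.4000% + 0.4955 × 2.7450% = 6.6070%.

6.61%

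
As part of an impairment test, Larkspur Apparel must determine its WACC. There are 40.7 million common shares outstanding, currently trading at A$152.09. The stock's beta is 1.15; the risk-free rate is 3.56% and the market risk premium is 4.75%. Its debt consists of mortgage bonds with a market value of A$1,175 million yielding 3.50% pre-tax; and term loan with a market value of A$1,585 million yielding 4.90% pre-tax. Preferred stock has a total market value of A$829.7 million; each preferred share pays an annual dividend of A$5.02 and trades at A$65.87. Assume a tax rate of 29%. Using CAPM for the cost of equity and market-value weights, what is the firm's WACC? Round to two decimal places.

7.22%

Cost of equity via CAPM: Re = 3.56% + 1.15 × 4.75% = 9.0225%.
Cost of preferred: Rp = 5.02 / 65.87 = 7.6211%.
Market value of equity E = 152.09 × 40.7m = 6190.063m.
Total capital V = 6190.063 + 829.7 + 1175 + 1585 = 9779.763.
Equity: weight = 6190.063/9779.763 = 0.6329; cost = 9.0225%.
Preferred: weight = 829.7/9779.763 = 0.0848; cost = 7.6211%.
Mortgage bonds: weight = 1175/9779.763 = 0.1201; after-tax cost = 3.5% × (1 − 29%) = 2.4850%.
Term loan: weight = 1585/9779.763 = 0.1621; after-tax cost = 4.9% × (1 − 29%) = 3.4790%.
WACC = 0.6329 × 9.0225% + 0.0848 × 7.6211% + 0.1201 × 2.4850% + 0.1621 × 3.4790% = 7.2197%.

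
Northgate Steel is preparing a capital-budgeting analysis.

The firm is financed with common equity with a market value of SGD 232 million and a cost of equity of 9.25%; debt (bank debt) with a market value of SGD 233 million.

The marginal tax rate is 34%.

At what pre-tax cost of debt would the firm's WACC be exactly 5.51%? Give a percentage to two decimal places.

Total capital V = 232 + 233 = 465.
Equity weight = 232/465 = 0.4989.
Bank debt weight = 233/465 = 0.5011.
Equity contribution = 0.4989 × 9.25% = 4.6151%.
Remaining for debt = 5.51% − 4.6151% = 0.8949%.
Rd × (1 − 34%) × 0.5011 = 0.8949%  ⇒  Rd = 2.7061%.

2.71%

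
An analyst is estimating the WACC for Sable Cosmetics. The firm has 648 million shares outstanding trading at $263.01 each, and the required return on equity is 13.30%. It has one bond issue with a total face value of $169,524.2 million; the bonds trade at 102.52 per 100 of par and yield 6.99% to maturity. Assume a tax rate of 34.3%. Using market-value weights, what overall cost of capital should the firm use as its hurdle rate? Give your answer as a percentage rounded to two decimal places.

8.90%

Market value of equity E = 263.01 × 648m = 170430.48m. Market value of debt D = 169524.2m × 102.52/100 = 173796.20984m.
Total capital V = 170430.48 + 173796.20984 = 344226.68984.
Equity: weight = 170430.48/344226.68984 = 0.4951; cost = 13.3%.
Bonds outstanding: weight = 173796.20984/344226.68984 = 0.5049; after-tax cost = 6.99% × (1 − 34.3%) = 4.5924%.
WACC = 0.4951 × 13.3000% + 0.5049 × 4.5924% = 8.9036%.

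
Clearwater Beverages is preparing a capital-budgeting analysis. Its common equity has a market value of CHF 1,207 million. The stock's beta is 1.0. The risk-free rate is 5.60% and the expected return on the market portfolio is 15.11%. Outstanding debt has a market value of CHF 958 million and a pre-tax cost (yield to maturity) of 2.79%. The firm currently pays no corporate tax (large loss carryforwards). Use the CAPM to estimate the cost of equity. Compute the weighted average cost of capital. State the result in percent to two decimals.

Market risk premium = 15.11% − 5.6% = 9.51%.
Cost of equity via CAPM: Re = 5.6% + 1.0 × 9.51% = 15.1100%.
Total capital V = 1207 + 958 = 2165.
Equity: weight = 1207/2165 = 0.5575; cost = 15.11%.
Debt: weight = 958/2165 = 0.4425; after-tax cost = 2.79% × (1 − 0%) = 2.7900%.
WACC = 0.5575 × 15.1100% + 0.4425 × 2.7900% = 9.6585%.

9.66%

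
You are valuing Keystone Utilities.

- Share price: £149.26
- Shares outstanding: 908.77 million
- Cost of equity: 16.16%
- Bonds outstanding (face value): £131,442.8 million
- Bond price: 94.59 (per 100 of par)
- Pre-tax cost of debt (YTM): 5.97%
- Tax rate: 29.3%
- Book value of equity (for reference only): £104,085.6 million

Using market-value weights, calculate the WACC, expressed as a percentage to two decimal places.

Market value of equity E = 149.26 × 908.77m = 135643.0102m. Market value of debt D = 131442.8m × 94.59/100 = 124331.74452m.
Total capital V = 135643.0102 + 124331.74452 = 259974.75472.
Equity: weight = 135643.0102/259974.75472 = 0.5218; cost = 16.16%.
Bonds outstanding: weight = 124331.74452/259974.75472 = 0.4782; after-tax cost = 5.97% × (1 − 29.3%) = 4.2208%.
WACC = 0.5218 × 16.1600% + 0.4782 × 4.2208% = 10.4501%.

10.45%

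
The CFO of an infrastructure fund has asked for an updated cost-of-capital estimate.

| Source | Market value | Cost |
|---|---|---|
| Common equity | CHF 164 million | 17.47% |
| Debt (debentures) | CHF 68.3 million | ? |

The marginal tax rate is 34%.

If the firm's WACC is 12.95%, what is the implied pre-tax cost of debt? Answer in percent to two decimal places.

3.18%

Total capital V = 164 + 68.3 = 232.3.
Equity weight = 164/232.3 = 0.7060.
Debentures weight = 68.3/232.3 = 0.2940.
Equity contribution = 0.7060 × 17.47% = 12.3335%.
Remaining for debt = 12.95% − 12.3335% = 0.6165%.
Rd × (1 − 34%) × 0.2940 = 0.6165%  ⇒  Rd = 3.1768%.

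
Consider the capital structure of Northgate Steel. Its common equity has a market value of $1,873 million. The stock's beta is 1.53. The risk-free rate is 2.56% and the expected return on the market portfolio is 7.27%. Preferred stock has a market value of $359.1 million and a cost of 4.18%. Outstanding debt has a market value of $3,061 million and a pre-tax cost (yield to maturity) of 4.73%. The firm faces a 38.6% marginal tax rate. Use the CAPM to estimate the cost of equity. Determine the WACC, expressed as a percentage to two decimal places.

Market risk premium = 7.27% − 2.56% = 4.71%.
Cost of equity via CAPM: Re = 2.56% + 1.53 × 4.71% = 9.7663%.
Total capital V = 1873 + 359.1 + 3061 = 5293.1.
Equity: weight = 1873/5293.1 = 0.3539; cost = 9.7663%.
Preferred: weight = 359.1/5293.1 = 0.0678; cost = 4.18%.
Debt: weight = 3061/5293.1 = 0.5783; after-tax cost = 4.73% × (1 − 38.6%) = 2.9042%.
WACC = 0.3539 × 9.7663% + 0.0678 × 4.1800% + 0.5783 × 2.9042% = 5.4190%.

5.42%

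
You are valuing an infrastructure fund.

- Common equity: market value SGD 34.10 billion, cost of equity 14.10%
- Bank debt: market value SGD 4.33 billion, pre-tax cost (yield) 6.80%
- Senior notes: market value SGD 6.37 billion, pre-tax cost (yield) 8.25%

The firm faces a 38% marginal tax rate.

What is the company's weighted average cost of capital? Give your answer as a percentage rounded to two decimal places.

Total capital V = 34.1 + 4.33 + 6.37 = 44.8.
Equity: weight = 34.1/44.8 = 0.7612; cost = 14.1%.
Bank debt: weight = 4.33/44.8 = 0.0967; after-tax cost = 6.8% × (1 − 38%) = 4.2160%.
Senior notes: weight = 6.37/44.8 = 0.1422; after-tax cost = 8.25% × (1 − 38%) = 5.1150%.
WACC = 0.7612 × 14.1000% + 0.0967 × 4.2160% + 0.1422 × 5.1150% = 11.8671%.

11.87%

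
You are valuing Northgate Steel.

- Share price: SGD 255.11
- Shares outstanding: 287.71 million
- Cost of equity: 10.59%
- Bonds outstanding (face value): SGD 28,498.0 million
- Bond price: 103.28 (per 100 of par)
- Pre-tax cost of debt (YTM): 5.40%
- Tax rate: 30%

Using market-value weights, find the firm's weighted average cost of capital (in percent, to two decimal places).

8.64%

Market value of equity E = 255.11 × 287.71m = 73397.6981m. Market value of debt D = 28498m × 103.28/100 = 29432.7344m.
Total capital V = 73397.6981 + 29432.7344 = 102830.4325.
Equity: weight = 73397.6981/102830.4325 = 0.7138; cost = 10.59%.
Bonds outstanding: weight = 29432.7344/102830.4325 = 0.2862; after-tax cost = 5.4% × (1 − 30%) = 3.7800%.
WACC = 0.7138 × 10.5900% + 0.2862 × 3.7800% = 8.6408%.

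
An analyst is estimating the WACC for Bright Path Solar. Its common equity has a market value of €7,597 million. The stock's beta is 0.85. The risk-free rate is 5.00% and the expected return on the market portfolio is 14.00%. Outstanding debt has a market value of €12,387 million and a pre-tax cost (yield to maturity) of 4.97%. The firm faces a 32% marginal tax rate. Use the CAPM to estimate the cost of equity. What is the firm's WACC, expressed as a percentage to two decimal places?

Market risk premium = 14.0% − 5.0% = 9.0%.
Cost of equity via CAPM: Re = 5.0% + 0.85 × 9.0% = 12.6500%.
Total capital V = 7597 + 12387 = 19984.
Equity: weight = 7597/19984 = 0.3802; cost = 12.65%.
Debt: weight = 12387/19984 = 0.6198; after-tax cost = 4.97% × (1 − 32%) = 3.3796%.
WACC = 0.3802 × 12.6500% + 0.6198 × 3.3796% = 6.9038%.

6.90%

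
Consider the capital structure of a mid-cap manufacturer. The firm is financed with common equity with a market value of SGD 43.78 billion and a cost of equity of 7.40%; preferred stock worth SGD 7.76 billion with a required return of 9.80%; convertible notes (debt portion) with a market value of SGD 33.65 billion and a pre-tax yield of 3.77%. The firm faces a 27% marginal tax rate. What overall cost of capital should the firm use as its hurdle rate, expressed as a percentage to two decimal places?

Total capital V = 43.78 + 7.76 + 33.65 = 85.19.
Equity: weight = 43.78/85.19 = 0.5139; cost = 7.4%.
Preferred: weight = 7.76/85.19 = 0.0911; cost = 9.8%.
Convertible notes (debt portion): weight = 33.65/85.19 = 0.3950; after-tax cost = 3.77% × (1 − 27%) = 2.7521%.
WACC = 0.5139 × 7.4000% + 0.0911 × 9.8000% + 0.3950 × 2.7521% = 5.7827%.

5.78%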